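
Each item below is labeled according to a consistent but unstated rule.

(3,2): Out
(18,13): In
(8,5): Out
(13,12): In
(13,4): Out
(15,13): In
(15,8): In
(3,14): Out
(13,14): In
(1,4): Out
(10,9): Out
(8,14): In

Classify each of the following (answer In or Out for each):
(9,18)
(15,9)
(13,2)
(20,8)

The pattern is that an item is 'In' exactly when: sum ≥ 22.
(9,18) → 9+18 = 27 → In.
(15,9) → 15+9 = 24 → In.
(13,2) → 13+2 = 15 → Out.
(20,8) → 20+8 = 28 → In.

In, In, Out, In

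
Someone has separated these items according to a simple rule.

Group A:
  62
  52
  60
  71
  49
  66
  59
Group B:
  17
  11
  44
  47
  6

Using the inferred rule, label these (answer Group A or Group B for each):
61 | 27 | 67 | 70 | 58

The classifier is using: at least 49.
61: 61 ≥ 49, satisfies this → Group A.
27: 27 < 49, does not fit → Group B.
67: 67 ≥ 49, satisfies this → Group A.
70: 70 ≥ 49, satisfies this → Group A.
58: 58 ≥ 49, satisfies this → Group A.

Group A, Group B, Group A, Group A, Group A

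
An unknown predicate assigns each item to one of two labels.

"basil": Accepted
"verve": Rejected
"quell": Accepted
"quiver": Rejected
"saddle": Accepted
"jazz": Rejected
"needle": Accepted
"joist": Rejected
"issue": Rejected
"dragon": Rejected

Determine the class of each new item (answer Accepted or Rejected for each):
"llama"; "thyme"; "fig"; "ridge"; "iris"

All 'Accepted' examples share one property — contains 'l' — and every 'Rejected' example lacks it.
"llama" → has 'l' → Accepted. "thyme" → no 'l' → Rejected. "fig" → no 'l' → Rejected. "ridge" → no 'l' → Rejected. "iris" → no 'l' → Rejected.

Accepted, Rejected, Rejected, Rejected, Rejected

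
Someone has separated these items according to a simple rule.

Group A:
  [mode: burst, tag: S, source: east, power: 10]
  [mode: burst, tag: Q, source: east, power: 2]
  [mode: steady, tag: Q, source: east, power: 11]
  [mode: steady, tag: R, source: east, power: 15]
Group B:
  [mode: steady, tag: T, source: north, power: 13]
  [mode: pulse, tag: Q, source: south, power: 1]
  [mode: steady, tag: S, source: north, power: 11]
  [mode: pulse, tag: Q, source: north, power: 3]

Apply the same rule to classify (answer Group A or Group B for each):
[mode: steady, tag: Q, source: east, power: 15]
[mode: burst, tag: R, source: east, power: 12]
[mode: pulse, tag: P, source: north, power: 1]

The distinguishing property — source is east — holds for all the 'Group A' cases and none of the 'Group B' cases.

Group A, Group A, Group B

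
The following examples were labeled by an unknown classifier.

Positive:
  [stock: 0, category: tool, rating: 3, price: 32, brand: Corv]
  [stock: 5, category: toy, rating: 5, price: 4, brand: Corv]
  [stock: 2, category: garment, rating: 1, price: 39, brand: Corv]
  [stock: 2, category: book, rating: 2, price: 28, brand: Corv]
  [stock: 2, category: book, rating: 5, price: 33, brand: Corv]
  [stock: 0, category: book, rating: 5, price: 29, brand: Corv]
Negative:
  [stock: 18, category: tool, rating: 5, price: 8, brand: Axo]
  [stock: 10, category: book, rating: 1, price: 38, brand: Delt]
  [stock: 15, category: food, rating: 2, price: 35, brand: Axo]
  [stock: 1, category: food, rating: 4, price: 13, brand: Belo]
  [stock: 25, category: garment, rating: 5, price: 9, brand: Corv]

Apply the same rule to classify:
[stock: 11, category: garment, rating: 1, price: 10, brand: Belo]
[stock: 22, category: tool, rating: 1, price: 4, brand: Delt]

One predicate separates the groups cleanly: brand is Corv AND stock ≤ 5.
[stock: 11, category: garment, rating: 1, price: 10, brand: Belo] → brand is Belo, stock = 11 → Negative.
[stock: 22, category: tool, rating: 1, price: 4, brand: Delt] → brand is Delt, stock = 22 → Negative.

Negative, Negative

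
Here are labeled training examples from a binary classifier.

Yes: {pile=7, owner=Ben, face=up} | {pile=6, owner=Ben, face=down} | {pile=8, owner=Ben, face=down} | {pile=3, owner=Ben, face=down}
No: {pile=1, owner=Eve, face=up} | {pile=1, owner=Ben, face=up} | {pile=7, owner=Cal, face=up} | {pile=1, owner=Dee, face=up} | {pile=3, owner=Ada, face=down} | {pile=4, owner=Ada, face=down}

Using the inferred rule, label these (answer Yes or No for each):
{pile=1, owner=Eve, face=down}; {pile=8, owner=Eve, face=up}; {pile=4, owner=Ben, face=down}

No, No, Yes

The rule appears to be: owner is Ben AND pile ≥ 3.
No: {pile=1, owner=Eve, face=down}, since owner is Eve, pile = 1. No: {pile=8, owner=Eve, face=up}, since owner is Eve, pile = 8. Yes: {pile=4, owner=Ben, face=down}, since owner is Ben, pile = 4.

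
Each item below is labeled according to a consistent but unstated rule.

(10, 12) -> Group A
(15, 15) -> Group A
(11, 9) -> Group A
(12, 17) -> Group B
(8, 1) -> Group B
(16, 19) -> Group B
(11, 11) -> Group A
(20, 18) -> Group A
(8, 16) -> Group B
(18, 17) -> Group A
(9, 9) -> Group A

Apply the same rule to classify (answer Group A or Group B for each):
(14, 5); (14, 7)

All 'Group A' examples share one property — |first − second| ≤ 2 — and every 'Group B' example lacks it.
(14, 5) — |14−5| = 9, hence Group B. (14, 7) — |14−7| = 7, hence Group B.

Group B, Group B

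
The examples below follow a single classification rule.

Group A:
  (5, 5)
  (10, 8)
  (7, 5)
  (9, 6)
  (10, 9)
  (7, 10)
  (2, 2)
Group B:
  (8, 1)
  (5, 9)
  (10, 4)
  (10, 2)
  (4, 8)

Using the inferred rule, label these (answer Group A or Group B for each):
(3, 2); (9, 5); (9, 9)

The simplest hypothesis consistent with all the labels is: |first − second| ≤ 3.
(3, 2) → |3−2| = 1 → Group A. (9, 5) → |9−5| = 4 → Group B. (9, 9) → |9−9| = 0 → Group A.

Group A, Group B, Group A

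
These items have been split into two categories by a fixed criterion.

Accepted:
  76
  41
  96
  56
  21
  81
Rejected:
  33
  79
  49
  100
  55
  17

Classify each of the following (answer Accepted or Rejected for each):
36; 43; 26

The classifier is using: ≡ 1 (mod 5).
Accepted: 36, since 36 mod 5 = 1.
Rejected: 43, since 43 mod 5 = 3.
Accepted: 26, since 26 mod 5 = 1.

Accepted, Rejected, Accepted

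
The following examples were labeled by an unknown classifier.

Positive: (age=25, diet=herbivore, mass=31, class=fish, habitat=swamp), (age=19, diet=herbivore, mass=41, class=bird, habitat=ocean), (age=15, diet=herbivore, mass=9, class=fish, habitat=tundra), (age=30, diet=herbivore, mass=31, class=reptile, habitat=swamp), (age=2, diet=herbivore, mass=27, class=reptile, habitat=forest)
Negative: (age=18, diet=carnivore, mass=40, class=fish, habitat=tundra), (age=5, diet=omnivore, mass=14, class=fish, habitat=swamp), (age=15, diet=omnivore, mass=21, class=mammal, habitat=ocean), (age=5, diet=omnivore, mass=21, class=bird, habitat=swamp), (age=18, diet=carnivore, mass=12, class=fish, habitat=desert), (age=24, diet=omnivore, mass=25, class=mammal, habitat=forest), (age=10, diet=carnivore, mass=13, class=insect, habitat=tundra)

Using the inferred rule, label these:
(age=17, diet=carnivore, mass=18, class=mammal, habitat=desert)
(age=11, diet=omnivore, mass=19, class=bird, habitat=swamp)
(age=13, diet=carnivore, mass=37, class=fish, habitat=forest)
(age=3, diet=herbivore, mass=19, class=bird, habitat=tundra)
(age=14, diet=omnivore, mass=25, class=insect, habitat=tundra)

Negative, Negative, Negative, Positive, Negative

'Positive' ⟺ diet is herbivore.
(age=17, diet=carnivore, mass=18, class=mammal, habitat=desert): Negative (diet is carnivore).
(age=11, diet=omnivore, mass=19, class=bird, habitat=swamp): Negative (diet is omnivore).
(age=13, diet=carnivore, mass=37, class=fish, habitat=forest): Negative (diet is carnivore).
(age=3, diet=herbivore, mass=19, class=bird, habitat=tundra): Positive (diet is herbivore).
(age=14, diet=omnivore, mass=25, class=insect, habitat=tundra): Negative (diet is omnivore).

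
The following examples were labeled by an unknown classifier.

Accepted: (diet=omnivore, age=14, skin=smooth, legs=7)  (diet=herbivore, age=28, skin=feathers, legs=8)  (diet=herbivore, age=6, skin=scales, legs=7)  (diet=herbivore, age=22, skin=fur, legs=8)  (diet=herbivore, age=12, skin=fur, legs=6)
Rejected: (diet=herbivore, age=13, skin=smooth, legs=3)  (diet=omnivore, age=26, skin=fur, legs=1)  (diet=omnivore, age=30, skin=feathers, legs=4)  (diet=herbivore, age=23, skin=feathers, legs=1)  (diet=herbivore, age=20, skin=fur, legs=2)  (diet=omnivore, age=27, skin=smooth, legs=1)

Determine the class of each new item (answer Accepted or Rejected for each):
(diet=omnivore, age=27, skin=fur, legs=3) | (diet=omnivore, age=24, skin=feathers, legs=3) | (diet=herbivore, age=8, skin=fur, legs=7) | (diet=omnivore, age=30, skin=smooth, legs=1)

Rejected, Rejected, Accepted, Rejected

The simplest hypothesis consistent with all the labels is: legs ≥ 6.
Rejected: (diet=omnivore, age=27, skin=fur, legs=3), since legs = 3.
Rejected: (diet=omnivore, age=24, skin=feathers, legs=3), since legs = 3.
Accepted: (diet=herbivore, age=8, skin=fur, legs=7), since legs = 7.
Rejected: (diet=omnivore, age=30, skin=smooth, legs=1), since legs = 1.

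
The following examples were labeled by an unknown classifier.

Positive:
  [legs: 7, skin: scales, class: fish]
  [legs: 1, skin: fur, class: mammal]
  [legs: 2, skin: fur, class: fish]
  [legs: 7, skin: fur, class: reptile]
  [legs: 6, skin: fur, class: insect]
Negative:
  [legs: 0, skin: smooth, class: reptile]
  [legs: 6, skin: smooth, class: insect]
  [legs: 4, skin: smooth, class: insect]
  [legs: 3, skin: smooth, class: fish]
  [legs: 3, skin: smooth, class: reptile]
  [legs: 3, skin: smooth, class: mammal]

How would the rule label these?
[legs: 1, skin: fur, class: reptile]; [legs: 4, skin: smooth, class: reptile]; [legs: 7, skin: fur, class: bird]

Positive, Negative, Positive

The simplest hypothesis consistent with all the labels is: skin is not smooth.
[legs: 1, skin: fur, class: reptile]: Positive (skin is fur). [legs: 4, skin: smooth, class: reptile]: Negative (skin is smooth). [legs: 7, skin: fur, class: bird]: Positive (skin is fur).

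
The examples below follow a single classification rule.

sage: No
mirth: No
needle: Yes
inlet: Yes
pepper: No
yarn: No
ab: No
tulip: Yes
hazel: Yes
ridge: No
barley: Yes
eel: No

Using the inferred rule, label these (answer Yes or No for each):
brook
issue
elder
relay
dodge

A rule that fits every label: length ≥ 4 AND contains 'l' — true of each 'Yes' example, false of each 'No' one.

No, No, Yes, Yes, No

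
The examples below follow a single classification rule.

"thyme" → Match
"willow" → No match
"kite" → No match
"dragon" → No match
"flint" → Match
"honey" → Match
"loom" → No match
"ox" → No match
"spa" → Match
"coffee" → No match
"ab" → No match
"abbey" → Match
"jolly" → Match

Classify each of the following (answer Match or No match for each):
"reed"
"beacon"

The common property of the 'Match' items is: odd length. No 'No match' item has it.
"reed" — length 4, hence No match.
"beacon" — length 6, hence No match.

No match, No match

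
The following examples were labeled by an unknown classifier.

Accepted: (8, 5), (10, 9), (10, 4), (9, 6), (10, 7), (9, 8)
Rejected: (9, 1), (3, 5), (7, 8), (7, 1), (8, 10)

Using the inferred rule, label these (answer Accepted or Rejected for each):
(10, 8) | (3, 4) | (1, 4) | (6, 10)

The rule appears to be: first > second AND sum ≥ 13.

Accepted, Rejected, Rejected, Rejected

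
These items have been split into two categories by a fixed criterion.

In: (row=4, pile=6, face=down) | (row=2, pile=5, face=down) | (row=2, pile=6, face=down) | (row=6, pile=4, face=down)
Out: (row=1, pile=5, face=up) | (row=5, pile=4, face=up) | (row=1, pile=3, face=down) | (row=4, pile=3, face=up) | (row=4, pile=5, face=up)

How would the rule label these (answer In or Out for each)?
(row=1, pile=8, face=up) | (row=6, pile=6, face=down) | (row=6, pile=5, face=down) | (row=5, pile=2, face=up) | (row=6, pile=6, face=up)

Rule: face is down AND row ≥ 2. This holds for each 'In' example and fails for each 'Out' one.
(row=1, pile=8, face=up) → face is up, row = 1 → Out.
(row=6, pile=6, face=down) → face is down, row = 6 → In.
(row=6, pile=5, face=down) → face is down, row = 6 → In.
(row=5, pile=2, face=up) → face is up, row = 5 → Out.
(row=6, pile=6, face=up) → face is up, row = 6 → Out.

Out, In, In, Out, Out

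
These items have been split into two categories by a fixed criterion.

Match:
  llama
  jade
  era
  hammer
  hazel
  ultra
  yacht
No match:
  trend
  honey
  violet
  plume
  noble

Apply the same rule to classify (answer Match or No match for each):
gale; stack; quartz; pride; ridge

Match, Match, Match, No match, No match

Checking candidate rules against both groups, what survives is: contains 'a'.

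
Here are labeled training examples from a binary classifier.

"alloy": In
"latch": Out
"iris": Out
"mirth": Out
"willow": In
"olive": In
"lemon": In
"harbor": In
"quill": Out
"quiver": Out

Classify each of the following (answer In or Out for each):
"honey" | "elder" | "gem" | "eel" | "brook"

In, Out, Out, Out, In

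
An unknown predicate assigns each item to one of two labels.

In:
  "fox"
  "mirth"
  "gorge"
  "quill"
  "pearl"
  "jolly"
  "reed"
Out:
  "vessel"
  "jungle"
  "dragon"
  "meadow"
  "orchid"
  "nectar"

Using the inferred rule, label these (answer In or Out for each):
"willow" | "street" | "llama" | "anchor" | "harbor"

Out, Out, In, Out, Out

Rule: length ≤ 5. This holds for each 'In' example and fails for each 'Out' one.
"willow": Out (length 6).
"street": Out (length 6).
"llama": In (length 5).
"anchor": Out (length 6).
"harbor": Out (length 6).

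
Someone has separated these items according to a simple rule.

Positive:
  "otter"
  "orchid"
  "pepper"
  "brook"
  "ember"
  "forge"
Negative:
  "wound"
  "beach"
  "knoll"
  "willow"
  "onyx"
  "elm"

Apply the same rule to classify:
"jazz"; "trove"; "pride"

Rule: contains 'r'. This holds for each 'Positive' example and fails for each 'Negative' one.
"jazz": no 'r', lacks this property → Negative.
"trove": has 'r', matches → Positive.
"pride": has 'r', matches → Positive.

Negative, Positive, Positive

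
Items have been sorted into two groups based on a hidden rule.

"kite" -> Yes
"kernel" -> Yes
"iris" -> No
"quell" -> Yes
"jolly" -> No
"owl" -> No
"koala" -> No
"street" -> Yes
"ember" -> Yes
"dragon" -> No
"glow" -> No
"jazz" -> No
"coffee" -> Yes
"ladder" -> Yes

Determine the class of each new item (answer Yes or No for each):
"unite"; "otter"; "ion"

The pattern is that an item is 'Yes' exactly when: contains 'e'.
Yes: "unite", since has 'e'.
Yes: "otter", since has 'e'.
No: "ion", since no 'e'.

Yes, Yes, No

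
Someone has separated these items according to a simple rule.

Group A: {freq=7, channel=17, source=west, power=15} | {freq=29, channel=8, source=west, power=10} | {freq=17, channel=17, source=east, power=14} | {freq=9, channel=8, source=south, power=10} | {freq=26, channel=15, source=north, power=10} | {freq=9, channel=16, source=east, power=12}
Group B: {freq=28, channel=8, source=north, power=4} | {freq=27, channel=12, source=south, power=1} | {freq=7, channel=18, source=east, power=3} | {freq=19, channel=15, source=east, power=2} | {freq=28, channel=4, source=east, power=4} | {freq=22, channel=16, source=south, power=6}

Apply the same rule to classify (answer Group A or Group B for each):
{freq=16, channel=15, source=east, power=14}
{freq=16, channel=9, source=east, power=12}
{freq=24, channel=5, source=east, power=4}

Group A, Group A, Group B

All 'Group A' examples share one property — power ≥ 10 — and every 'Group B' example lacks it.
{freq=16, channel=15, source=east, power=14} → power = 14 → Group A.
{freq=16, channel=9, source=east, power=12} → power = 12 → Group A.
{freq=24, channel=5, source=east, power=4} → power = 4 → Group B.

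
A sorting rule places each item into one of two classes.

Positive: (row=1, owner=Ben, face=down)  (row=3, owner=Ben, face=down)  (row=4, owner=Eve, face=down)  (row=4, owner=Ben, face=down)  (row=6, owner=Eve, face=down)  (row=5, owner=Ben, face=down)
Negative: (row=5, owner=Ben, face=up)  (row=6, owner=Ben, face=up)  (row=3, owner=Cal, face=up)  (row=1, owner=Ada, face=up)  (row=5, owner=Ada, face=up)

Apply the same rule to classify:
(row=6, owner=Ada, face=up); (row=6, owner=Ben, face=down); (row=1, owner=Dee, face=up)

Negative, Positive, Negative

The classifier is using: face is down.
(row=6, owner=Ada, face=up) → face is up → Negative.
(row=6, owner=Ben, face=down) → face is down → Positive.
(row=1, owner=Dee, face=up) → face is up → Negative.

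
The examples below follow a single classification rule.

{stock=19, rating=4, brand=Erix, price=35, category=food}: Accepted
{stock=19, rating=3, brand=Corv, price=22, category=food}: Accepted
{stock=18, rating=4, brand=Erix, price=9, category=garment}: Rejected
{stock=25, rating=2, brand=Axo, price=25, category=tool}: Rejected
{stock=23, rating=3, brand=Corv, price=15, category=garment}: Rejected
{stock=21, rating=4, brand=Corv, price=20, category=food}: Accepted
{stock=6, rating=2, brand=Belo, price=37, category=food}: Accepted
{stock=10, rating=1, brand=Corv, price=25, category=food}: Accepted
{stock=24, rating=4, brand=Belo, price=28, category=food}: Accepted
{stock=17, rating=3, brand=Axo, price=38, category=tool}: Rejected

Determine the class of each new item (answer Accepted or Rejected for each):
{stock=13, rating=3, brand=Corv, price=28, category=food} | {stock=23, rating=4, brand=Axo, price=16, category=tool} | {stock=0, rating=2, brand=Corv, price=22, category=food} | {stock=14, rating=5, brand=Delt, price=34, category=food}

Accepted, Rejected, Accepted, Accepted

The simplest hypothesis consistent with all the labels is: category is food.
{stock=13, rating=3, brand=Corv, price=28, category=food}: category is food, qualifies → Accepted. {stock=23, rating=4, brand=Axo, price=16, category=tool}: category is tool, fails this test → Rejected. {stock=0, rating=2, brand=Corv, price=22, category=food}: category is food, qualifies → Accepted. {stock=14, rating=5, brand=Delt, price=34, category=food}: category is food, qualifies → Accepted.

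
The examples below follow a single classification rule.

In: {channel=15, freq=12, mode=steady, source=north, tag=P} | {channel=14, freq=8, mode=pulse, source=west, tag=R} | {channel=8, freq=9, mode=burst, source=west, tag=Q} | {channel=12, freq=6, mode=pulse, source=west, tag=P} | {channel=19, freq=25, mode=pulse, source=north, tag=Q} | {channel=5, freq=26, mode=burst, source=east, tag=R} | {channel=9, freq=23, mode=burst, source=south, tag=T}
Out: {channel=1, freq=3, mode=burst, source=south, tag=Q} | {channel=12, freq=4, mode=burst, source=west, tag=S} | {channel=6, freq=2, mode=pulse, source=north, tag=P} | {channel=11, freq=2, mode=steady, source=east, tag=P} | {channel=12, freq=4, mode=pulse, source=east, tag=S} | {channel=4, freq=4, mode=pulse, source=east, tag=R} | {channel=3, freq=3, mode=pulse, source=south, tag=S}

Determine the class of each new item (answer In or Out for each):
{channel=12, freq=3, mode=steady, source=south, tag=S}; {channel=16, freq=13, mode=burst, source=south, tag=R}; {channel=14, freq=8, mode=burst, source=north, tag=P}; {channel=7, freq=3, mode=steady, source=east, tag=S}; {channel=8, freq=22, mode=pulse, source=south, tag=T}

One predicate separates the groups cleanly: freq ≥ 6.

Out, In, In, Out, In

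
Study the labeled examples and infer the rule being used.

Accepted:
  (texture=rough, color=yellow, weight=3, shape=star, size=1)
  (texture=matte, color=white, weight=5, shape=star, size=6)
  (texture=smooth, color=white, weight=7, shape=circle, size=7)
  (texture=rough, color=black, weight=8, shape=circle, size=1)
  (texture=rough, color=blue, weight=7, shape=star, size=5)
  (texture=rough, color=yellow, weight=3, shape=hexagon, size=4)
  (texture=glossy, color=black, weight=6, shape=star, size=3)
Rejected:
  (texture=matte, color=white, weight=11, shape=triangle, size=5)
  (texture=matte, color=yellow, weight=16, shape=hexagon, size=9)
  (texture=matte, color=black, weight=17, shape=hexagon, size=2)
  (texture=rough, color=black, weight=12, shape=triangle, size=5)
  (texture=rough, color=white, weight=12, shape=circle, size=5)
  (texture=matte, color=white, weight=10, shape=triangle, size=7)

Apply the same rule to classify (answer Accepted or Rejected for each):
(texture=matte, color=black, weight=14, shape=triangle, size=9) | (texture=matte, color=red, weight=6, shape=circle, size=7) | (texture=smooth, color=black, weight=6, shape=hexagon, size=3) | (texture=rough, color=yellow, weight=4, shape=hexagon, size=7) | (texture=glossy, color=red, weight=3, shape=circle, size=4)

The distinguishing property — weight ≤ 8 — holds for all the 'Accepted' cases and none of the 'Rejected' cases.
(texture=matte, color=black, weight=14, shape=triangle, size=9): Rejected (weight = 14). (texture=matte, color=red, weight=6, shape=circle, size=7): Accepted (weight = 6). (texture=smooth, color=black, weight=6, shape=hexagon, size=3): Accepted (weight = 6). (texture=rough, color=yellow, weight=4, shape=hexagon, size=7): Accepted (weight = 4). (texture=glossy, color=red, weight=3, shape=circle, size=4): Accepted (weight = 3).

Rejected, Accepted, Accepted, Accepted, Accepted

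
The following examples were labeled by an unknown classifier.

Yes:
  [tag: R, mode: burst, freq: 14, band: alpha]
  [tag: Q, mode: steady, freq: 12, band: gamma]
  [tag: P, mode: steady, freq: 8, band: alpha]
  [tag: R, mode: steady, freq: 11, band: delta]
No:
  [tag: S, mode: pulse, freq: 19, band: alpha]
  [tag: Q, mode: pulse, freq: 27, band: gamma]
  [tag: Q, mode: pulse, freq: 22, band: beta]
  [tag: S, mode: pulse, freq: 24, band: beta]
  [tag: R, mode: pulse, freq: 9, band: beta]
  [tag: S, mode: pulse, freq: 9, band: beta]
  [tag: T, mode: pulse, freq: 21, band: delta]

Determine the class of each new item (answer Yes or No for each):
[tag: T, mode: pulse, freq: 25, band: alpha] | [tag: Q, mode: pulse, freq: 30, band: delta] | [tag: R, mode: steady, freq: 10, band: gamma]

No, No, Yes

Every 'Yes' example satisfies: mode is not pulse. None of the 'No' examples do.
[tag: T, mode: pulse, freq: 25, band: alpha]: No (mode is pulse).
[tag: Q, mode: pulse, freq: 30, band: delta]: No (mode is pulse).
[tag: R, mode: steady, freq: 10, band: gamma]: Yes (mode is steady).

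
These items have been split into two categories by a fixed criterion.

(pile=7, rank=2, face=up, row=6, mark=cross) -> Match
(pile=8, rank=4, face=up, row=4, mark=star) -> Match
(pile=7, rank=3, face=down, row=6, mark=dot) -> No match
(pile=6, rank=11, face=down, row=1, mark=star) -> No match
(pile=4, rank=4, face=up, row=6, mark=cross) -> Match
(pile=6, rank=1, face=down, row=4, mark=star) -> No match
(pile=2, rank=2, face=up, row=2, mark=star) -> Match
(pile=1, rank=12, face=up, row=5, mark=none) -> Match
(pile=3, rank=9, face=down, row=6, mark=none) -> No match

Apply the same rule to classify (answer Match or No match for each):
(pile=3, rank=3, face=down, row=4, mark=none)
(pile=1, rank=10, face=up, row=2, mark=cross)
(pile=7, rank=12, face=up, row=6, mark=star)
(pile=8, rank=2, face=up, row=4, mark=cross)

No match, Match, Match, Match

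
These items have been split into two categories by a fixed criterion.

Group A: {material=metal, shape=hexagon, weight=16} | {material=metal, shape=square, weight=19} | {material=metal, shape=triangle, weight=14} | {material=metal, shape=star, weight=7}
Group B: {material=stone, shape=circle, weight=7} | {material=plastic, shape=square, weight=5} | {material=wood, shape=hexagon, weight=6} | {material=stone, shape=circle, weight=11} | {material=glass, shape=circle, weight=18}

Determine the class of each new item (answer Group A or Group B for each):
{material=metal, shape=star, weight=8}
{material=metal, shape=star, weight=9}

The pattern is that an item is 'Group A' exactly when: material is metal.
{material=metal, shape=star, weight=8}: material is metal, meets the rule → Group A. {material=metal, shape=star, weight=9}: material is metal, meets the rule → Group A.

Group A, Group A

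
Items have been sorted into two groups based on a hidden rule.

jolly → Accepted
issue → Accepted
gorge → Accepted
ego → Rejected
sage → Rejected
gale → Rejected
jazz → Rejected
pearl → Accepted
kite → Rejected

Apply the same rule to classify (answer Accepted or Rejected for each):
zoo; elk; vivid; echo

Rejected, Rejected, Accepted, Rejected

All 'Accepted' examples share one property — length 5 — and every 'Rejected' example lacks it.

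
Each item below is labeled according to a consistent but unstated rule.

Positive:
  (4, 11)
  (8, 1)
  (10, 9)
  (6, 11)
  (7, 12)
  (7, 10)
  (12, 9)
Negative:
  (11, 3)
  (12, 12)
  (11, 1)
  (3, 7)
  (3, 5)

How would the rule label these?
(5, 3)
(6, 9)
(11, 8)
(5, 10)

Comparing the two groups points to one rule — sum is odd.
(5, 3) — 5+3 = 8, hence Negative. (6, 9) — 6+9 = 15, hence Positive. (11, 8) — 11+8 = 19, hence Positive. (5, 10) — 5+10 = 15, hence Positive.

Negative, Positive, Positive, Positive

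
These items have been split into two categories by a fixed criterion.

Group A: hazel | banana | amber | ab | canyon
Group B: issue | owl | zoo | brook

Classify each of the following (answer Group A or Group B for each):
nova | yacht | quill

Group A, Group A, Group B

The pattern is that an item is 'Group A' exactly when: contains 'a'.
nova: has 'a', checks out → Group A.
yacht: has 'a', checks out → Group A.
quill: no 'a', fails the rule → Group B.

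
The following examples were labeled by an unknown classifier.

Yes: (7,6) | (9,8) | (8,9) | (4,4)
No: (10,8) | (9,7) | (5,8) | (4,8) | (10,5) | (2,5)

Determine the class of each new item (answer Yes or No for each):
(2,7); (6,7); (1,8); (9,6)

No, Yes, No, No

Rule: |first − second| ≤ 1. This holds for each 'Yes' example and fails for each 'No' one.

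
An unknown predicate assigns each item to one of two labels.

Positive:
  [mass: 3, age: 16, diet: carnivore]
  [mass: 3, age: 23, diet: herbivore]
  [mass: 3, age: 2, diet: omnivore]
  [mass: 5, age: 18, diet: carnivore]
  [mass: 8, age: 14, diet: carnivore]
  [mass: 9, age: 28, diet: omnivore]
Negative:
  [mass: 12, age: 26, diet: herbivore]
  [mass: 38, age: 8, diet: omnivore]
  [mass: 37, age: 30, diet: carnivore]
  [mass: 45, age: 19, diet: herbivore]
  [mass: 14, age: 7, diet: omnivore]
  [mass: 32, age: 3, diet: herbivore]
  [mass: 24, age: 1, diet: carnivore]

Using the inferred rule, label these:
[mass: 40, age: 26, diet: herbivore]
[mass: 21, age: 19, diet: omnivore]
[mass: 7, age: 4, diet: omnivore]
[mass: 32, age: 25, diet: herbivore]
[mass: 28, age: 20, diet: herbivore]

Negative, Negative, Positive, Negative, Negative

A rule that fits every label: mass ≤ 9 — true of each 'Positive' example, false of each 'Negative' one.
[mass: 40, age: 26, diet: herbivore] — mass = 40, hence Negative.
[mass: 21, age: 19, diet: omnivore] — mass = 21, hence Negative.
[mass: 7, age: 4, diet: omnivore] — mass = 7, hence Positive.
[mass: 32, age: 25, diet: herbivore] — mass = 32, hence Negative.
[mass: 28, age: 20, diet: herbivore] — mass = 28, hence Negative.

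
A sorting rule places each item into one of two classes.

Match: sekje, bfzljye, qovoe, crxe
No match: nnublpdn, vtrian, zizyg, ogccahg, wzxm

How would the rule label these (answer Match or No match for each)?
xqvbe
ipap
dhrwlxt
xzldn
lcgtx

The rule appears to be: contains 'e'.
Match: xqvbe, since has 'e'. No match: ipap, since no 'e'. No match: dhrwlxt, since no 'e'. No match: xzldn, since no 'e'. No match: lcgtx, since no 'e'.

Match, No match, No match, No match, No match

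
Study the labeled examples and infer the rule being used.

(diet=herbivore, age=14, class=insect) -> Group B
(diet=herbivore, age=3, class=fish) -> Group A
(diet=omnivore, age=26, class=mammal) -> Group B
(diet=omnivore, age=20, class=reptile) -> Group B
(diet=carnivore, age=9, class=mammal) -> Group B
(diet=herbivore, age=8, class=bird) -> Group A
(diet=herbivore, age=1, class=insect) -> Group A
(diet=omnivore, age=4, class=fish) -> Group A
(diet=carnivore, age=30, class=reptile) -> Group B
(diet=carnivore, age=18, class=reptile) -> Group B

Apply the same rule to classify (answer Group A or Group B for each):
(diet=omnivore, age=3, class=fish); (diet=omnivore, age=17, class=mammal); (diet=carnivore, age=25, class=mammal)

Group A, Group B, Group B

Rule: age ≤ 8. This holds for each 'Group A' example and fails for each 'Group B' one.
(diet=omnivore, age=3, class=fish): age = 3 — qualifies, so Group A. (diet=omnivore, age=17, class=mammal): age = 17 — fails this test, so Group B. (diet=carnivore, age=25, class=mammal): age = 25 — fails this test, so Group B.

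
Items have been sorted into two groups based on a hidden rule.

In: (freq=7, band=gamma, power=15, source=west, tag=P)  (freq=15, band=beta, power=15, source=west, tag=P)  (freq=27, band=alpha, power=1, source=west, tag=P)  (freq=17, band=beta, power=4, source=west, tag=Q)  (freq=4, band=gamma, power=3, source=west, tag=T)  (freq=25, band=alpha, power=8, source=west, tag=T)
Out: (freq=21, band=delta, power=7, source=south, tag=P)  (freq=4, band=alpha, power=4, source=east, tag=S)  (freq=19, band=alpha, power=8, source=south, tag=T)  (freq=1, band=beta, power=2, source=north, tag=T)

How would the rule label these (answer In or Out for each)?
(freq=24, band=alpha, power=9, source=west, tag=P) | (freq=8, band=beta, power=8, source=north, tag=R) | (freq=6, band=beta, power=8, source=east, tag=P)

In, Out, Out

A rule that fits every label: source is west — true of each 'In' example, false of each 'Out' one.
(freq=24, band=alpha, power=9, source=west, tag=P) → source is west → In. (freq=8, band=beta, power=8, source=north, tag=R) → source is north → Out. (freq=6, band=beta, power=8, source=east, tag=P) → source is east → Out.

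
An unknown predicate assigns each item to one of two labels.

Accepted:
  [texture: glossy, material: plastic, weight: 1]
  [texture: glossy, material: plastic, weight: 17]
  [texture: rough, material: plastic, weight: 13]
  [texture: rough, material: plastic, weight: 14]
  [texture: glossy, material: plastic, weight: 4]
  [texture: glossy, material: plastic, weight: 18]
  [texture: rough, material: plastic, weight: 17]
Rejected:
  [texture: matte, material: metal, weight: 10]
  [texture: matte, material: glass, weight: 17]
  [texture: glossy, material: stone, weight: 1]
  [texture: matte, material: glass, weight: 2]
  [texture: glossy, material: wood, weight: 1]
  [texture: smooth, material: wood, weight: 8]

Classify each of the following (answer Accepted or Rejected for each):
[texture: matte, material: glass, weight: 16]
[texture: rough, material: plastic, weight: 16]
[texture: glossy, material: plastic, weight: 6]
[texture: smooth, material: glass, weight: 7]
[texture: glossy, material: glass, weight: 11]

Rejected, Accepted, Accepted, Rejected, Rejected

All 'Accepted' examples share one property — material is plastic — and every 'Rejected' example lacks it.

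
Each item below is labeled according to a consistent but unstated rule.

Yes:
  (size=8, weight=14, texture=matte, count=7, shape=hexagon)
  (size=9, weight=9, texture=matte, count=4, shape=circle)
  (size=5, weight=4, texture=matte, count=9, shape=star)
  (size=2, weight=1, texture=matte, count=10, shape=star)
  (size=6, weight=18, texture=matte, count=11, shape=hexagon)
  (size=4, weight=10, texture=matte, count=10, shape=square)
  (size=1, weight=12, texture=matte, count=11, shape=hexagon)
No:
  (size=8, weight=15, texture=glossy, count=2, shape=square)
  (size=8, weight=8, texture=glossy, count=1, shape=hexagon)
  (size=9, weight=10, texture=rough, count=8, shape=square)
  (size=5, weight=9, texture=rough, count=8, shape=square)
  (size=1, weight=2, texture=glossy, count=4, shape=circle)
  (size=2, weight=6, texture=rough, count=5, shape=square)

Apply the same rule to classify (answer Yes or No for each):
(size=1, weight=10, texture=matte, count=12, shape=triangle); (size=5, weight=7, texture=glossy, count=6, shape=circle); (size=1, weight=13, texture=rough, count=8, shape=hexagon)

'Yes' ⟺ texture is matte.
(size=1, weight=10, texture=matte, count=12, shape=triangle): texture is matte, passes → Yes.
(size=5, weight=7, texture=glossy, count=6, shape=circle): texture is glossy, does not satisfy this → No.
(size=1, weight=13, texture=rough, count=8, shape=hexagon): texture is rough, does not satisfy this → No.

Yes, No, No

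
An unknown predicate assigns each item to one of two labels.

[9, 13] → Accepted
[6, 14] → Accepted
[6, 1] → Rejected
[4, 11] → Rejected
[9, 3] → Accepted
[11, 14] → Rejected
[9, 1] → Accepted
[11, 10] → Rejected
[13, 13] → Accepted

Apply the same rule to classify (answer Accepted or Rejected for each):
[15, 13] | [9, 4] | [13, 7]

All 'Accepted' examples share one property — sum is even — and every 'Rejected' example lacks it.

Accepted, Rejected, Accepted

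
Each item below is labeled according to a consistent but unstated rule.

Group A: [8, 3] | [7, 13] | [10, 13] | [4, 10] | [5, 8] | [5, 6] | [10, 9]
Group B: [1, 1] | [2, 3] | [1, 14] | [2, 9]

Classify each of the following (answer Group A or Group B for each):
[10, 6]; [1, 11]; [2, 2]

The rule appears to be: first ≥ 3.
[10, 6]: Group A (first 10).
[1, 11]: Group B (first 1).
[2, 2]: Group B (first 2).

Group A, Group B, Group B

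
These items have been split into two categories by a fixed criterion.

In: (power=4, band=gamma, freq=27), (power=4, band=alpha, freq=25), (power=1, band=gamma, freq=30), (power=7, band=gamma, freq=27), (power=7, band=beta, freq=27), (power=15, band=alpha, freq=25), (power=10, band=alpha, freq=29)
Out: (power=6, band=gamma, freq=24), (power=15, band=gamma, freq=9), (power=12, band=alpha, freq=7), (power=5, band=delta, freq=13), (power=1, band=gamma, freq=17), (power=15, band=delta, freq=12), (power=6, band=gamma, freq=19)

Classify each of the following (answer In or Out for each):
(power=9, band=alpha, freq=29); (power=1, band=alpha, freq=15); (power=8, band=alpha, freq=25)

The rule appears to be: freq ≥ 25.
(power=9, band=alpha, freq=29): freq = 29 — has this property, so In. (power=1, band=alpha, freq=15): freq = 15 — fails this test, so Out. (power=8, band=alpha, freq=25): freq = 25 — has this property, so In.

In, Out, In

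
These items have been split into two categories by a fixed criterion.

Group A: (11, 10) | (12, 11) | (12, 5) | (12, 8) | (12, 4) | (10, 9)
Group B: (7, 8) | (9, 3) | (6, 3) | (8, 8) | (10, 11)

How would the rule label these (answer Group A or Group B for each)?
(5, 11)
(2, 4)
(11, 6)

'Group A' ⟺ first > second AND sum ≥ 15.
(5, 11): 5 < 11, 5+11 = 16, doesn't match → Group B. (2, 4): 2 < 4, 2+4 = 6, doesn't match → Group B. (11, 6): 11 > 6, 11+6 = 17, matches → Group A.

Group B, Group B, Group A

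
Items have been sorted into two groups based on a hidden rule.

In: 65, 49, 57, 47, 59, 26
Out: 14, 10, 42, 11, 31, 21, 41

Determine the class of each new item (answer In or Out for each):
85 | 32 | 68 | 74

In, Out, In, In

The common property of the 'In' items is: digit sum ≥ 7. No 'Out' item has it.
85 — digit sum 8+5 = 13, hence In. 32 — digit sum 3+2 = 5, hence Out. 68 — digit sum 6+8 = 14, hence In. 74 — digit sum 7+4 = 11, hence In.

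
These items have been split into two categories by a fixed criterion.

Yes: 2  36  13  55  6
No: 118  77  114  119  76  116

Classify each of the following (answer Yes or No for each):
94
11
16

No, Yes, Yes

The common property of the 'Yes' items is: at most 55. No 'No' item has it.
94: No (94 > 55).
11: Yes (11 ≤ 55).
16: Yes (16 ≤ 55).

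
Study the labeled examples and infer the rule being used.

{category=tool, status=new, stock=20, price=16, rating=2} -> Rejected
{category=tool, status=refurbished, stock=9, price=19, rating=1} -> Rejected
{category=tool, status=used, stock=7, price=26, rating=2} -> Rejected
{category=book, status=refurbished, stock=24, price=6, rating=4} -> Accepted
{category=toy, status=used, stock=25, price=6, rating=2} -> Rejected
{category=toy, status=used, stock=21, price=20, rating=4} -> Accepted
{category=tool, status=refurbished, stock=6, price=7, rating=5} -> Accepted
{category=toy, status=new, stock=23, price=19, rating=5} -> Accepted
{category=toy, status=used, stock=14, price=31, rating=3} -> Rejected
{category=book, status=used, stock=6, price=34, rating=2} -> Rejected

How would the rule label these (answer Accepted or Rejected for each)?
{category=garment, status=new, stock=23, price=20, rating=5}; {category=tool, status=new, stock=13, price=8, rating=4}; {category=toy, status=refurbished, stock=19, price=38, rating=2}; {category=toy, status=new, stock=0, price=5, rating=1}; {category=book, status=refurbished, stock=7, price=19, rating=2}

Accepted, Accepted, Rejected, Rejected, Rejected

Every 'Accepted' example satisfies: rating ≥ 4. None of the 'Rejected' examples do.
{category=garment, status=new, stock=23, price=20, rating=5}: Accepted (rating = 5).
{category=tool, status=new, stock=13, price=8, rating=4}: Accepted (rating = 4).
{category=toy, status=refurbished, stock=19, price=38, rating=2}: Rejected (rating = 2).
{category=toy, status=new, stock=0, price=5, rating=1}: Rejected (rating = 1).
{category=book, status=refurbished, stock=7, price=19, rating=2}: Rejected (rating = 2).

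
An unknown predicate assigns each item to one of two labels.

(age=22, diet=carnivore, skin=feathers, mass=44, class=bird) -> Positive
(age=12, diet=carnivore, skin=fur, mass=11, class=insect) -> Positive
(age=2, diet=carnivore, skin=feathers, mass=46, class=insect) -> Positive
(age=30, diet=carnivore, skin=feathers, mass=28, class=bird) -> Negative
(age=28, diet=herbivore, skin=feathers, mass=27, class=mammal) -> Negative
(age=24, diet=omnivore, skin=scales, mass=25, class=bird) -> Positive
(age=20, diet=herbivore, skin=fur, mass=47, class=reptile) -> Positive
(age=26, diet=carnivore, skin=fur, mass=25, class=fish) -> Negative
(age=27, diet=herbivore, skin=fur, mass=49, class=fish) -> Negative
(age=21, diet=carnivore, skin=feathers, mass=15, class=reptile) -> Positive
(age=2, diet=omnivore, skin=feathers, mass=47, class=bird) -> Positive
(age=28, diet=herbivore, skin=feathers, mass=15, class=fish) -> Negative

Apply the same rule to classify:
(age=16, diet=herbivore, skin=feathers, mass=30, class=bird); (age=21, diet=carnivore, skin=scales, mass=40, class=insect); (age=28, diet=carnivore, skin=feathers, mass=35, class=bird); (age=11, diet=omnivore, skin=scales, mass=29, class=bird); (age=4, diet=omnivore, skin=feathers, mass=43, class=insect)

Positive, Positive, Negative, Positive, Positive

One predicate separates the groups cleanly: age ≤ 24.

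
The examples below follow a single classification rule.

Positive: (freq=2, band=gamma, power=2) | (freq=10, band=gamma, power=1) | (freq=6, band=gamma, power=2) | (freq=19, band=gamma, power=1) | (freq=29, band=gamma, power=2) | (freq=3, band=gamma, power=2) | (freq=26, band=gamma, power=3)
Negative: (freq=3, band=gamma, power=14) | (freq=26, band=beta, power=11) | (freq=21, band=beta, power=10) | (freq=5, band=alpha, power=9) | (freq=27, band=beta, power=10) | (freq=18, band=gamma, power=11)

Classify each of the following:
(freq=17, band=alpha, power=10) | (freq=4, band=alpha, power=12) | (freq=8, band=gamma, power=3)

All 'Positive' examples share one property — power ≤ 3 — and every 'Negative' example lacks it.

Negative, Negative, Positive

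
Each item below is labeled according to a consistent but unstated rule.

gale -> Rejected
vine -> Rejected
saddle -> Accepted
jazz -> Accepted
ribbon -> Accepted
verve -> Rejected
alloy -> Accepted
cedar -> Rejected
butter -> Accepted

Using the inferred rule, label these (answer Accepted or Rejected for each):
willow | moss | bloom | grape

Accepted, Accepted, Accepted, Rejected

'Accepted' ⟺ has a double letter.
willow: 'll' doubled, checks out → Accepted. moss: 'ss' doubled, checks out → Accepted. bloom: 'oo' doubled, checks out → Accepted. grape: no doubled letter, does not pass → Rejected.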